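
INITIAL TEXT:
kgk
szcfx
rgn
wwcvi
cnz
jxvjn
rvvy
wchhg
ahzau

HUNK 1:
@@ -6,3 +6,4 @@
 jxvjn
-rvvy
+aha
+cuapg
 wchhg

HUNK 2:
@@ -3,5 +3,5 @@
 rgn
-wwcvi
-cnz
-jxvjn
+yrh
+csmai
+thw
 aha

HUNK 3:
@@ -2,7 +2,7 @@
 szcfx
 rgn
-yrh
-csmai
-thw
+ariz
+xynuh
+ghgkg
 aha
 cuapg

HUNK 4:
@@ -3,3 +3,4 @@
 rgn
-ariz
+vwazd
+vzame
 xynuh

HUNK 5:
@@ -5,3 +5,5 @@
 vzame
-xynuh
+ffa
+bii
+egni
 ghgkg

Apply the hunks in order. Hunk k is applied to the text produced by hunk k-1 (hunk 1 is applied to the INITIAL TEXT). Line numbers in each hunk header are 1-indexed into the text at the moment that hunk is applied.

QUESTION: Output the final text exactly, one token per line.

Hunk 1: at line 6 remove [rvvy] add [aha,cuapg] -> 10 lines: kgk szcfx rgn wwcvi cnz jxvjn aha cuapg wchhg ahzau
Hunk 2: at line 3 remove [wwcvi,cnz,jxvjn] add [yrh,csmai,thw] -> 10 lines: kgk szcfx rgn yrh csmai thw aha cuapg wchhg ahzau
Hunk 3: at line 2 remove [yrh,csmai,thw] add [ariz,xynuh,ghgkg] -> 10 lines: kgk szcfx rgn ariz xynuh ghgkg aha cuapg wchhg ahzau
Hunk 4: at line 3 remove [ariz] add [vwazd,vzame] -> 11 lines: kgk szcfx rgn vwazd vzame xynuh ghgkg aha cuapg wchhg ahzau
Hunk 5: at line 5 remove [xynuh] add [ffa,bii,egni] -> 13 lines: kgk szcfx rgn vwazd vzame ffa bii egni ghgkg aha cuapg wchhg ahzau

Answer: kgk
szcfx
rgn
vwazd
vzame
ffa
bii
egni
ghgkg
aha
cuapg
wchhg
ahzau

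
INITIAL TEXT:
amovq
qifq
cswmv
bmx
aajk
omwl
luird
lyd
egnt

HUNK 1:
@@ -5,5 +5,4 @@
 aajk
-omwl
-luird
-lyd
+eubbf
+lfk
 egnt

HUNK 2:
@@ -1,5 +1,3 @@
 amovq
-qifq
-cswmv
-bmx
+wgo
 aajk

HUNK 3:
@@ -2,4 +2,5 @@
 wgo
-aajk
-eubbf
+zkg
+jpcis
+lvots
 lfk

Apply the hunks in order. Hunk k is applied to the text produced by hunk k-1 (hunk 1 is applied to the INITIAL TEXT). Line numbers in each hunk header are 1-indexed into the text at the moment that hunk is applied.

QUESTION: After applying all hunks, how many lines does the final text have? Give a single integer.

Hunk 1: at line 5 remove [omwl,luird,lyd] add [eubbf,lfk] -> 8 lines: amovq qifq cswmv bmx aajk eubbf lfk egnt
Hunk 2: at line 1 remove [qifq,cswmv,bmx] add [wgo] -> 6 lines: amovq wgo aajk eubbf lfk egnt
Hunk 3: at line 2 remove [aajk,eubbf] add [zkg,jpcis,lvots] -> 7 lines: amovq wgo zkg jpcis lvots lfk egnt
Final line count: 7

Answer: 7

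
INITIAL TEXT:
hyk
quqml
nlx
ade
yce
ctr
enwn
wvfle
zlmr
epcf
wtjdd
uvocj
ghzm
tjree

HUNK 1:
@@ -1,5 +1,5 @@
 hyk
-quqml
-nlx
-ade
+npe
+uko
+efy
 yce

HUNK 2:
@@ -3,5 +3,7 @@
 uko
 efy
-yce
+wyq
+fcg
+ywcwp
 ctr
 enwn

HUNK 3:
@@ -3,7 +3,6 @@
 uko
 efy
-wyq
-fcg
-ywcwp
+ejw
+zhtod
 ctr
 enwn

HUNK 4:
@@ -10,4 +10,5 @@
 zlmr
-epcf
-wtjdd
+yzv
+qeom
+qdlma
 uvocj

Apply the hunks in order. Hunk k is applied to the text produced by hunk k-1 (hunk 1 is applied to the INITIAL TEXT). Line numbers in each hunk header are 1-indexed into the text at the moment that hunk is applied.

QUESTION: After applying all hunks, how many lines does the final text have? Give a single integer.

Answer: 16

Derivation:
Hunk 1: at line 1 remove [quqml,nlx,ade] add [npe,uko,efy] -> 14 lines: hyk npe uko efy yce ctr enwn wvfle zlmr epcf wtjdd uvocj ghzm tjree
Hunk 2: at line 3 remove [yce] add [wyq,fcg,ywcwp] -> 16 lines: hyk npe uko efy wyq fcg ywcwp ctr enwn wvfle zlmr epcf wtjdd uvocj ghzm tjree
Hunk 3: at line 3 remove [wyq,fcg,ywcwp] add [ejw,zhtod] -> 15 lines: hyk npe uko efy ejw zhtod ctr enwn wvfle zlmr epcf wtjdd uvocj ghzm tjree
Hunk 4: at line 10 remove [epcf,wtjdd] add [yzv,qeom,qdlma] -> 16 lines: hyk npe uko efy ejw zhtod ctr enwn wvfle zlmr yzv qeom qdlma uvocj ghzm tjree
Final line count: 16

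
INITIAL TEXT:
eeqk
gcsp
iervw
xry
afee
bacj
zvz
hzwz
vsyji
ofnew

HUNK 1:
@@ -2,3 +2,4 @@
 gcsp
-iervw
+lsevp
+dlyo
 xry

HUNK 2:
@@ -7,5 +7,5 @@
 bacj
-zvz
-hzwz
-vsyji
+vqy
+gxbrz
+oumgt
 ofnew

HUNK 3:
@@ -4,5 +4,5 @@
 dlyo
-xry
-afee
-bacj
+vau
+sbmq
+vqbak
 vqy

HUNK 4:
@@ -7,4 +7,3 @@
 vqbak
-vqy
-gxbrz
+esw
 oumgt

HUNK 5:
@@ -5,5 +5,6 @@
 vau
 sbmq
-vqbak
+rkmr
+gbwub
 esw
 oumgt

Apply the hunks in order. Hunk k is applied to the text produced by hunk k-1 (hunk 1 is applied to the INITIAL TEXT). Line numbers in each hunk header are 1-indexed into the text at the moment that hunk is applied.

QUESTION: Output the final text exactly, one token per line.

Answer: eeqk
gcsp
lsevp
dlyo
vau
sbmq
rkmr
gbwub
esw
oumgt
ofnew

Derivation:
Hunk 1: at line 2 remove [iervw] add [lsevp,dlyo] -> 11 lines: eeqk gcsp lsevp dlyo xry afee bacj zvz hzwz vsyji ofnew
Hunk 2: at line 7 remove [zvz,hzwz,vsyji] add [vqy,gxbrz,oumgt] -> 11 lines: eeqk gcsp lsevp dlyo xry afee bacj vqy gxbrz oumgt ofnew
Hunk 3: at line 4 remove [xry,afee,bacj] add [vau,sbmq,vqbak] -> 11 lines: eeqk gcsp lsevp dlyo vau sbmq vqbak vqy gxbrz oumgt ofnew
Hunk 4: at line 7 remove [vqy,gxbrz] add [esw] -> 10 lines: eeqk gcsp lsevp dlyo vau sbmq vqbak esw oumgt ofnew
Hunk 5: at line 5 remove [vqbak] add [rkmr,gbwub] -> 11 lines: eeqk gcsp lsevp dlyo vau sbmq rkmr gbwub esw oumgt ofnew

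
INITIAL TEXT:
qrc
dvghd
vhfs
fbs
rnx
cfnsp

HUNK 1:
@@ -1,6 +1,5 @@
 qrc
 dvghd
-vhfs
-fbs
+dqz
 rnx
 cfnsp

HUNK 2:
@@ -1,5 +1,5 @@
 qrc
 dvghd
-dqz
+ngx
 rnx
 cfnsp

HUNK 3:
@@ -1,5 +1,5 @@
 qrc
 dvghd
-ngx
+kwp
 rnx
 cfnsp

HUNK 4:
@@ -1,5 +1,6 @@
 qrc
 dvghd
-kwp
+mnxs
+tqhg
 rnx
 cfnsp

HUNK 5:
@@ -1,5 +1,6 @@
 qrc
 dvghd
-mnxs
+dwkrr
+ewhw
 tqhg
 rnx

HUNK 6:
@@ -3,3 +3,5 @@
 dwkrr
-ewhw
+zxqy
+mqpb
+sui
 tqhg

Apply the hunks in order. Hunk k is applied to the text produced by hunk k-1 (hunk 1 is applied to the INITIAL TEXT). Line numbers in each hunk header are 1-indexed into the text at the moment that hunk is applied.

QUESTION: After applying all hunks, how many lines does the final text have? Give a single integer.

Hunk 1: at line 1 remove [vhfs,fbs] add [dqz] -> 5 lines: qrc dvghd dqz rnx cfnsp
Hunk 2: at line 1 remove [dqz] add [ngx] -> 5 lines: qrc dvghd ngx rnx cfnsp
Hunk 3: at line 1 remove [ngx] add [kwp] -> 5 lines: qrc dvghd kwp rnx cfnsp
Hunk 4: at line 1 remove [kwp] add [mnxs,tqhg] -> 6 lines: qrc dvghd mnxs tqhg rnx cfnsp
Hunk 5: at line 1 remove [mnxs] add [dwkrr,ewhw] -> 7 lines: qrc dvghd dwkrr ewhw tqhg rnx cfnsp
Hunk 6: at line 3 remove [ewhw] add [zxqy,mqpb,sui] -> 9 lines: qrc dvghd dwkrr zxqy mqpb sui tqhg rnx cfnsp
Final line count: 9

Answer: 9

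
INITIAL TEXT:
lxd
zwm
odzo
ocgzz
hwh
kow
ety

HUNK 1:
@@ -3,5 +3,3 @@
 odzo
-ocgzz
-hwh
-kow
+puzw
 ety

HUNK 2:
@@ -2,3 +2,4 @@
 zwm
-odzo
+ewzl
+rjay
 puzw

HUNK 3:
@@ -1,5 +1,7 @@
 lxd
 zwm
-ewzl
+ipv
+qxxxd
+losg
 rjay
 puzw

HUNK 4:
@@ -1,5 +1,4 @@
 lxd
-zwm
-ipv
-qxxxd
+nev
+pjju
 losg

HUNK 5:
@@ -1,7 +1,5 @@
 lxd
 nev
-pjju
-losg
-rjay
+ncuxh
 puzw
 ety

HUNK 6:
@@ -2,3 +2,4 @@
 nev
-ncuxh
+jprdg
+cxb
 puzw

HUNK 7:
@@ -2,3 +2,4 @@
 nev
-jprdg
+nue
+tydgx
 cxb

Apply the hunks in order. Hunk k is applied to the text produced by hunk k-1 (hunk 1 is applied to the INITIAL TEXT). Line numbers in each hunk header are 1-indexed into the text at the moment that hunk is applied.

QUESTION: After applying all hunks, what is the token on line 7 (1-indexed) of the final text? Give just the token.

Hunk 1: at line 3 remove [ocgzz,hwh,kow] add [puzw] -> 5 lines: lxd zwm odzo puzw ety
Hunk 2: at line 2 remove [odzo] add [ewzl,rjay] -> 6 lines: lxd zwm ewzl rjay puzw ety
Hunk 3: at line 1 remove [ewzl] add [ipv,qxxxd,losg] -> 8 lines: lxd zwm ipv qxxxd losg rjay puzw ety
Hunk 4: at line 1 remove [zwm,ipv,qxxxd] add [nev,pjju] -> 7 lines: lxd nev pjju losg rjay puzw ety
Hunk 5: at line 1 remove [pjju,losg,rjay] add [ncuxh] -> 5 lines: lxd nev ncuxh puzw ety
Hunk 6: at line 2 remove [ncuxh] add [jprdg,cxb] -> 6 lines: lxd nev jprdg cxb puzw ety
Hunk 7: at line 2 remove [jprdg] add [nue,tydgx] -> 7 lines: lxd nev nue tydgx cxb puzw ety
Final line 7: ety

Answer: ety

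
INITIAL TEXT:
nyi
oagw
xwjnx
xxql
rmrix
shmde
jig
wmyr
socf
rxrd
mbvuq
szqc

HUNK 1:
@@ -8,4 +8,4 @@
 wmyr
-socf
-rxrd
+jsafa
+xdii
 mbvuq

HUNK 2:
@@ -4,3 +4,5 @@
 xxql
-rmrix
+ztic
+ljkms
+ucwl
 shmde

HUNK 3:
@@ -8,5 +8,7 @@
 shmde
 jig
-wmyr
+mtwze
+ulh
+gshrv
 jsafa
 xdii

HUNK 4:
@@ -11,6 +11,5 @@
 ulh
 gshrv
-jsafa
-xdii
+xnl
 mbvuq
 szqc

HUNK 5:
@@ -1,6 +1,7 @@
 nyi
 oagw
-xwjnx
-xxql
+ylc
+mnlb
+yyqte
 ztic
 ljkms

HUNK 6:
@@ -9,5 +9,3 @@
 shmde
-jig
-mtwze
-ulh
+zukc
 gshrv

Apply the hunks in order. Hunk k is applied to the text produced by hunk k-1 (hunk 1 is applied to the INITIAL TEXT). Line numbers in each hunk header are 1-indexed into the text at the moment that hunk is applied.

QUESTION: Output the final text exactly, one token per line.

Hunk 1: at line 8 remove [socf,rxrd] add [jsafa,xdii] -> 12 lines: nyi oagw xwjnx xxql rmrix shmde jig wmyr jsafa xdii mbvuq szqc
Hunk 2: at line 4 remove [rmrix] add [ztic,ljkms,ucwl] -> 14 lines: nyi oagw xwjnx xxql ztic ljkms ucwl shmde jig wmyr jsafa xdii mbvuq szqc
Hunk 3: at line 8 remove [wmyr] add [mtwze,ulh,gshrv] -> 16 lines: nyi oagw xwjnx xxql ztic ljkms ucwl shmde jig mtwze ulh gshrv jsafa xdii mbvuq szqc
Hunk 4: at line 11 remove [jsafa,xdii] add [xnl] -> 15 lines: nyi oagw xwjnx xxql ztic ljkms ucwl shmde jig mtwze ulh gshrv xnl mbvuq szqc
Hunk 5: at line 1 remove [xwjnx,xxql] add [ylc,mnlb,yyqte] -> 16 lines: nyi oagw ylc mnlb yyqte ztic ljkms ucwl shmde jig mtwze ulh gshrv xnl mbvuq szqc
Hunk 6: at line 9 remove [jig,mtwze,ulh] add [zukc] -> 14 lines: nyi oagw ylc mnlb yyqte ztic ljkms ucwl shmde zukc gshrv xnl mbvuq szqc

Answer: nyi
oagw
ylc
mnlb
yyqte
ztic
ljkms
ucwl
shmde
zukc
gshrv
xnl
mbvuq
szqc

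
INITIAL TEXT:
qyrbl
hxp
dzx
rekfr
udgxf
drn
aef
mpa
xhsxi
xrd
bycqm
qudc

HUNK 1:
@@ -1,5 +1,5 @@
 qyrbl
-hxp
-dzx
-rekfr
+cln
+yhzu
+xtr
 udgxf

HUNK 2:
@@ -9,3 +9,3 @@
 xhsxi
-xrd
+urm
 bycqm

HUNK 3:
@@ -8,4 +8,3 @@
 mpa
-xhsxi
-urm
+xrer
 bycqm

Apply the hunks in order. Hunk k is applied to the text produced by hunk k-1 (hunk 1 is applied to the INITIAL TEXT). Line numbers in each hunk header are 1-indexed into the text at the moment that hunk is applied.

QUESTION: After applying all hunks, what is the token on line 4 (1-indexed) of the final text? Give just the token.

Hunk 1: at line 1 remove [hxp,dzx,rekfr] add [cln,yhzu,xtr] -> 12 lines: qyrbl cln yhzu xtr udgxf drn aef mpa xhsxi xrd bycqm qudc
Hunk 2: at line 9 remove [xrd] add [urm] -> 12 lines: qyrbl cln yhzu xtr udgxf drn aef mpa xhsxi urm bycqm qudc
Hunk 3: at line 8 remove [xhsxi,urm] add [xrer] -> 11 lines: qyrbl cln yhzu xtr udgxf drn aef mpa xrer bycqm qudc
Final line 4: xtr

Answer: xtr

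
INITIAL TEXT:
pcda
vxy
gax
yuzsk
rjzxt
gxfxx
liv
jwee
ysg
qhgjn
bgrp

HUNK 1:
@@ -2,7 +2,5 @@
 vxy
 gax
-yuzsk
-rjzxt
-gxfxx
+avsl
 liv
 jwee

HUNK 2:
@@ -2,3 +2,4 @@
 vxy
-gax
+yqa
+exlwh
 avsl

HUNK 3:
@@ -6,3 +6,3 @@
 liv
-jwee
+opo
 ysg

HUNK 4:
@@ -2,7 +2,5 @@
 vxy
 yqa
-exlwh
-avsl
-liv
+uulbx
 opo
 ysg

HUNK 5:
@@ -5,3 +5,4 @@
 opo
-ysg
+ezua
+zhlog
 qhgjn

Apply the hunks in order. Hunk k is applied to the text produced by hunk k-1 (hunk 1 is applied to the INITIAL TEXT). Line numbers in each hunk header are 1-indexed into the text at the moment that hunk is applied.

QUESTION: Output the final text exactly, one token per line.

Answer: pcda
vxy
yqa
uulbx
opo
ezua
zhlog
qhgjn
bgrp

Derivation:
Hunk 1: at line 2 remove [yuzsk,rjzxt,gxfxx] add [avsl] -> 9 lines: pcda vxy gax avsl liv jwee ysg qhgjn bgrp
Hunk 2: at line 2 remove [gax] add [yqa,exlwh] -> 10 lines: pcda vxy yqa exlwh avsl liv jwee ysg qhgjn bgrp
Hunk 3: at line 6 remove [jwee] add [opo] -> 10 lines: pcda vxy yqa exlwh avsl liv opo ysg qhgjn bgrp
Hunk 4: at line 2 remove [exlwh,avsl,liv] add [uulbx] -> 8 lines: pcda vxy yqa uulbx opo ysg qhgjn bgrp
Hunk 5: at line 5 remove [ysg] add [ezua,zhlog] -> 9 lines: pcda vxy yqa uulbx opo ezua zhlog qhgjn bgrp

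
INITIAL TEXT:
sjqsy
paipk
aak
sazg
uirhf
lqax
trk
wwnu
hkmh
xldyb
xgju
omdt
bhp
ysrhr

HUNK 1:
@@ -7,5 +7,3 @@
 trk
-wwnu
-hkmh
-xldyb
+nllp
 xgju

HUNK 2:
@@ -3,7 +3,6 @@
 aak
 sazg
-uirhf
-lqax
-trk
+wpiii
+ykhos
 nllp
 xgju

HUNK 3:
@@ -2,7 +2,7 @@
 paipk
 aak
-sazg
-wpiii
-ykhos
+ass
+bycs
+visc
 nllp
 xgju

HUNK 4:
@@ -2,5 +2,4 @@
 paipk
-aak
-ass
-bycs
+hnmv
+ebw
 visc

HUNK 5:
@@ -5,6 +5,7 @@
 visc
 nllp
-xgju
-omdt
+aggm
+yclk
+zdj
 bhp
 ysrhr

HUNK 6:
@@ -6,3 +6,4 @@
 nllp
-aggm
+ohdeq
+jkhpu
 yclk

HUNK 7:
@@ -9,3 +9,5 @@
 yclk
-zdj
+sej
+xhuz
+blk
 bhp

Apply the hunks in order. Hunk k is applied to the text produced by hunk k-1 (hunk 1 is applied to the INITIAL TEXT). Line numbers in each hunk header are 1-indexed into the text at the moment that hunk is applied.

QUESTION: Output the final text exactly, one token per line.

Hunk 1: at line 7 remove [wwnu,hkmh,xldyb] add [nllp] -> 12 lines: sjqsy paipk aak sazg uirhf lqax trk nllp xgju omdt bhp ysrhr
Hunk 2: at line 3 remove [uirhf,lqax,trk] add [wpiii,ykhos] -> 11 lines: sjqsy paipk aak sazg wpiii ykhos nllp xgju omdt bhp ysrhr
Hunk 3: at line 2 remove [sazg,wpiii,ykhos] add [ass,bycs,visc] -> 11 lines: sjqsy paipk aak ass bycs visc nllp xgju omdt bhp ysrhr
Hunk 4: at line 2 remove [aak,ass,bycs] add [hnmv,ebw] -> 10 lines: sjqsy paipk hnmv ebw visc nllp xgju omdt bhp ysrhr
Hunk 5: at line 5 remove [xgju,omdt] add [aggm,yclk,zdj] -> 11 lines: sjqsy paipk hnmv ebw visc nllp aggm yclk zdj bhp ysrhr
Hunk 6: at line 6 remove [aggm] add [ohdeq,jkhpu] -> 12 lines: sjqsy paipk hnmv ebw visc nllp ohdeq jkhpu yclk zdj bhp ysrhr
Hunk 7: at line 9 remove [zdj] add [sej,xhuz,blk] -> 14 lines: sjqsy paipk hnmv ebw visc nllp ohdeq jkhpu yclk sej xhuz blk bhp ysrhr

Answer: sjqsy
paipk
hnmv
ebw
visc
nllp
ohdeq
jkhpu
yclk
sej
xhuz
blk
bhp
ysrhr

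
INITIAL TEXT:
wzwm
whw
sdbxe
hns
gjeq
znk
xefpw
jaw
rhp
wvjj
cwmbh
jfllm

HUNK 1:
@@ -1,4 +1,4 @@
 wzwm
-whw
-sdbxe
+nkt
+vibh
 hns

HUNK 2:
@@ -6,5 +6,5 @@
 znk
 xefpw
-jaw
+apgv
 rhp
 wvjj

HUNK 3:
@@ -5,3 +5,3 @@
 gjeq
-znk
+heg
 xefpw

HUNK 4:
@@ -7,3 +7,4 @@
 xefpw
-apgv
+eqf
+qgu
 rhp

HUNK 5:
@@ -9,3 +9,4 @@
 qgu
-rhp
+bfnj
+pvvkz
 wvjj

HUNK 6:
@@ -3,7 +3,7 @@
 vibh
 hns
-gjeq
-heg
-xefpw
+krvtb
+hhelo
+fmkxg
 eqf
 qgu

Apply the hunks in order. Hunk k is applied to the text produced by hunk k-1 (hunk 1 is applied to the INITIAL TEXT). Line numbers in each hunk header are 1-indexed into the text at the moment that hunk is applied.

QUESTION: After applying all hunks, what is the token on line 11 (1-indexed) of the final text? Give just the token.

Hunk 1: at line 1 remove [whw,sdbxe] add [nkt,vibh] -> 12 lines: wzwm nkt vibh hns gjeq znk xefpw jaw rhp wvjj cwmbh jfllm
Hunk 2: at line 6 remove [jaw] add [apgv] -> 12 lines: wzwm nkt vibh hns gjeq znk xefpw apgv rhp wvjj cwmbh jfllm
Hunk 3: at line 5 remove [znk] add [heg] -> 12 lines: wzwm nkt vibh hns gjeq heg xefpw apgv rhp wvjj cwmbh jfllm
Hunk 4: at line 7 remove [apgv] add [eqf,qgu] -> 13 lines: wzwm nkt vibh hns gjeq heg xefpw eqf qgu rhp wvjj cwmbh jfllm
Hunk 5: at line 9 remove [rhp] add [bfnj,pvvkz] -> 14 lines: wzwm nkt vibh hns gjeq heg xefpw eqf qgu bfnj pvvkz wvjj cwmbh jfllm
Hunk 6: at line 3 remove [gjeq,heg,xefpw] add [krvtb,hhelo,fmkxg] -> 14 lines: wzwm nkt vibh hns krvtb hhelo fmkxg eqf qgu bfnj pvvkz wvjj cwmbh jfllm
Final line 11: pvvkz

Answer: pvvkz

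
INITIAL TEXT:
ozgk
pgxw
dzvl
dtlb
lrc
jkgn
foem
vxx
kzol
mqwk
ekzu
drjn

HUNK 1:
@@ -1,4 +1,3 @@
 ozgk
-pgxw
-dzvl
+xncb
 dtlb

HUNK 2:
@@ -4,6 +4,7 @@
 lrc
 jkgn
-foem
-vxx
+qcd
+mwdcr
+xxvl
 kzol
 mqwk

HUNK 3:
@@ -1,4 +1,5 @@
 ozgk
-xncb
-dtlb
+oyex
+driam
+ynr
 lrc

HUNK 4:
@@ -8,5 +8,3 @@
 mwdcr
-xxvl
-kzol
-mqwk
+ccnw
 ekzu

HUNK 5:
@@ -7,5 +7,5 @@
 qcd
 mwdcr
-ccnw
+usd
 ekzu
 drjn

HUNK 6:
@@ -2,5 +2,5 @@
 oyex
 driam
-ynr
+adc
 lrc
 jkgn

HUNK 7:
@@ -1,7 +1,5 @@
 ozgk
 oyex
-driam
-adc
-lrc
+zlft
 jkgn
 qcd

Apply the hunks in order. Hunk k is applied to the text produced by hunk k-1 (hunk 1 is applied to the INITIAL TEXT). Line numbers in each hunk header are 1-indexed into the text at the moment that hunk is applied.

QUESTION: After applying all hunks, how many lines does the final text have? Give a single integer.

Hunk 1: at line 1 remove [pgxw,dzvl] add [xncb] -> 11 lines: ozgk xncb dtlb lrc jkgn foem vxx kzol mqwk ekzu drjn
Hunk 2: at line 4 remove [foem,vxx] add [qcd,mwdcr,xxvl] -> 12 lines: ozgk xncb dtlb lrc jkgn qcd mwdcr xxvl kzol mqwk ekzu drjn
Hunk 3: at line 1 remove [xncb,dtlb] add [oyex,driam,ynr] -> 13 lines: ozgk oyex driam ynr lrc jkgn qcd mwdcr xxvl kzol mqwk ekzu drjn
Hunk 4: at line 8 remove [xxvl,kzol,mqwk] add [ccnw] -> 11 lines: ozgk oyex driam ynr lrc jkgn qcd mwdcr ccnw ekzu drjn
Hunk 5: at line 7 remove [ccnw] add [usd] -> 11 lines: ozgk oyex driam ynr lrc jkgn qcd mwdcr usd ekzu drjn
Hunk 6: at line 2 remove [ynr] add [adc] -> 11 lines: ozgk oyex driam adc lrc jkgn qcd mwdcr usd ekzu drjn
Hunk 7: at line 1 remove [driam,adc,lrc] add [zlft] -> 9 lines: ozgk oyex zlft jkgn qcd mwdcr usd ekzu drjn
Final line count: 9

Answer: 9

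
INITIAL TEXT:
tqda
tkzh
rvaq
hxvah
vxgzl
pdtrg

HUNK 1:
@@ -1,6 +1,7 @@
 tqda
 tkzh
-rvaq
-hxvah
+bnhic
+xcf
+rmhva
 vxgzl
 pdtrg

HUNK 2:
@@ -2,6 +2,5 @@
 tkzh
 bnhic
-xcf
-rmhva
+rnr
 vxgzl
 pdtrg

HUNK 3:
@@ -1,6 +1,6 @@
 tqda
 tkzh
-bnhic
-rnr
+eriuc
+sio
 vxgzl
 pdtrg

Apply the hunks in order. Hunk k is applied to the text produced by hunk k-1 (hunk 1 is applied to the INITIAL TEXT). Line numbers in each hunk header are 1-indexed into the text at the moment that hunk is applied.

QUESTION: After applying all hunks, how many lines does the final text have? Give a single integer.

Hunk 1: at line 1 remove [rvaq,hxvah] add [bnhic,xcf,rmhva] -> 7 lines: tqda tkzh bnhic xcf rmhva vxgzl pdtrg
Hunk 2: at line 2 remove [xcf,rmhva] add [rnr] -> 6 lines: tqda tkzh bnhic rnr vxgzl pdtrg
Hunk 3: at line 1 remove [bnhic,rnr] add [eriuc,sio] -> 6 lines: tqda tkzh eriuc sio vxgzl pdtrg
Final line count: 6

Answer: 6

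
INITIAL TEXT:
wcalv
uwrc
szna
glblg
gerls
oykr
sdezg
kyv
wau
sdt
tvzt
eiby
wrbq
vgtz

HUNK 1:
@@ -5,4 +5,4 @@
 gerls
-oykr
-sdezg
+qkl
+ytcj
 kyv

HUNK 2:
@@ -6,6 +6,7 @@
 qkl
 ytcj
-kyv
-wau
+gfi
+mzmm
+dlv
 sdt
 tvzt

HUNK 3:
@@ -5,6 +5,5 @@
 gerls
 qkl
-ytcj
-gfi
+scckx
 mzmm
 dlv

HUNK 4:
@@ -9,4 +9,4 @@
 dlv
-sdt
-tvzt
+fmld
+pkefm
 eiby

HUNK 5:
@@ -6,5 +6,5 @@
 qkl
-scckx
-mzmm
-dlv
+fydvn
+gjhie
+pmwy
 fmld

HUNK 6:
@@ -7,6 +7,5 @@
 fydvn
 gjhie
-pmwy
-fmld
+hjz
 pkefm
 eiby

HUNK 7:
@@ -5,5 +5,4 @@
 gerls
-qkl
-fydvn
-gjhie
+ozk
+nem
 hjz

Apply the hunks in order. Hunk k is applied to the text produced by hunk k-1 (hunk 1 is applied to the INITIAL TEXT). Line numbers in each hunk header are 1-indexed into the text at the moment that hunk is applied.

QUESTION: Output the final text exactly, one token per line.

Answer: wcalv
uwrc
szna
glblg
gerls
ozk
nem
hjz
pkefm
eiby
wrbq
vgtz

Derivation:
Hunk 1: at line 5 remove [oykr,sdezg] add [qkl,ytcj] -> 14 lines: wcalv uwrc szna glblg gerls qkl ytcj kyv wau sdt tvzt eiby wrbq vgtz
Hunk 2: at line 6 remove [kyv,wau] add [gfi,mzmm,dlv] -> 15 lines: wcalv uwrc szna glblg gerls qkl ytcj gfi mzmm dlv sdt tvzt eiby wrbq vgtz
Hunk 3: at line 5 remove [ytcj,gfi] add [scckx] -> 14 lines: wcalv uwrc szna glblg gerls qkl scckx mzmm dlv sdt tvzt eiby wrbq vgtz
Hunk 4: at line 9 remove [sdt,tvzt] add [fmld,pkefm] -> 14 lines: wcalv uwrc szna glblg gerls qkl scckx mzmm dlv fmld pkefm eiby wrbq vgtz
Hunk 5: at line 6 remove [scckx,mzmm,dlv] add [fydvn,gjhie,pmwy] -> 14 lines: wcalv uwrc szna glblg gerls qkl fydvn gjhie pmwy fmld pkefm eiby wrbq vgtz
Hunk 6: at line 7 remove [pmwy,fmld] add [hjz] -> 13 lines: wcalv uwrc szna glblg gerls qkl fydvn gjhie hjz pkefm eiby wrbq vgtz
Hunk 7: at line 5 remove [qkl,fydvn,gjhie] add [ozk,nem] -> 12 lines: wcalv uwrc szna glblg gerls ozk nem hjz pkefm eiby wrbq vgtz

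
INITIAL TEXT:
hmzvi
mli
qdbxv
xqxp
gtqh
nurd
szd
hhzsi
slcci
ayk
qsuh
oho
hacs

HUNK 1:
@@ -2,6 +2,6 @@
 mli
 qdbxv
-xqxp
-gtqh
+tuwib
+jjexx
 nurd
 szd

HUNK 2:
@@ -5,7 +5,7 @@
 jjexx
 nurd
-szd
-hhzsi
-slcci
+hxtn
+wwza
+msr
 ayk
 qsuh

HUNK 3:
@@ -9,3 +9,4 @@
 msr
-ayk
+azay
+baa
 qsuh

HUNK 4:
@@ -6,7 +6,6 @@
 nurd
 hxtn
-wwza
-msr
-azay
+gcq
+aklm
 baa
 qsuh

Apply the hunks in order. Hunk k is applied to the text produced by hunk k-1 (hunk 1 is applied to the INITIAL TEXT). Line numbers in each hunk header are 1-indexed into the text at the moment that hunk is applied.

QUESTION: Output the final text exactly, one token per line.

Hunk 1: at line 2 remove [xqxp,gtqh] add [tuwib,jjexx] -> 13 lines: hmzvi mli qdbxv tuwib jjexx nurd szd hhzsi slcci ayk qsuh oho hacs
Hunk 2: at line 5 remove [szd,hhzsi,slcci] add [hxtn,wwza,msr] -> 13 lines: hmzvi mli qdbxv tuwib jjexx nurd hxtn wwza msr ayk qsuh oho hacs
Hunk 3: at line 9 remove [ayk] add [azay,baa] -> 14 lines: hmzvi mli qdbxv tuwib jjexx nurd hxtn wwza msr azay baa qsuh oho hacs
Hunk 4: at line 6 remove [wwza,msr,azay] add [gcq,aklm] -> 13 lines: hmzvi mli qdbxv tuwib jjexx nurd hxtn gcq aklm baa qsuh oho hacs

Answer: hmzvi
mli
qdbxv
tuwib
jjexx
nurd
hxtn
gcq
aklm
baa
qsuh
oho
hacs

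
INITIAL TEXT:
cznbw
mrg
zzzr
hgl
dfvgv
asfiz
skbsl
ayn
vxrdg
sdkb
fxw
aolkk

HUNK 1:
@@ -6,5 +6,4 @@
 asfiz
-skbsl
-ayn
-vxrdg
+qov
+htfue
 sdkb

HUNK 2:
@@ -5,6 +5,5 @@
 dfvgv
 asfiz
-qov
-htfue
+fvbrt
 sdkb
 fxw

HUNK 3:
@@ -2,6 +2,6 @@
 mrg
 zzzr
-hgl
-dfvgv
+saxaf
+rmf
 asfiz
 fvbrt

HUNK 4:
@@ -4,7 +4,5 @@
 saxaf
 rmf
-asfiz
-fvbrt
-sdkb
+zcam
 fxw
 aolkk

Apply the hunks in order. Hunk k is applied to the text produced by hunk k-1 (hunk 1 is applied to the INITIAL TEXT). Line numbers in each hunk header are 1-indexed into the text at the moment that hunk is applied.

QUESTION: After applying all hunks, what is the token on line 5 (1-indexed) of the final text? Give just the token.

Hunk 1: at line 6 remove [skbsl,ayn,vxrdg] add [qov,htfue] -> 11 lines: cznbw mrg zzzr hgl dfvgv asfiz qov htfue sdkb fxw aolkk
Hunk 2: at line 5 remove [qov,htfue] add [fvbrt] -> 10 lines: cznbw mrg zzzr hgl dfvgv asfiz fvbrt sdkb fxw aolkk
Hunk 3: at line 2 remove [hgl,dfvgv] add [saxaf,rmf] -> 10 lines: cznbw mrg zzzr saxaf rmf asfiz fvbrt sdkb fxw aolkk
Hunk 4: at line 4 remove [asfiz,fvbrt,sdkb] add [zcam] -> 8 lines: cznbw mrg zzzr saxaf rmf zcam fxw aolkk
Final line 5: rmf

Answer: rmf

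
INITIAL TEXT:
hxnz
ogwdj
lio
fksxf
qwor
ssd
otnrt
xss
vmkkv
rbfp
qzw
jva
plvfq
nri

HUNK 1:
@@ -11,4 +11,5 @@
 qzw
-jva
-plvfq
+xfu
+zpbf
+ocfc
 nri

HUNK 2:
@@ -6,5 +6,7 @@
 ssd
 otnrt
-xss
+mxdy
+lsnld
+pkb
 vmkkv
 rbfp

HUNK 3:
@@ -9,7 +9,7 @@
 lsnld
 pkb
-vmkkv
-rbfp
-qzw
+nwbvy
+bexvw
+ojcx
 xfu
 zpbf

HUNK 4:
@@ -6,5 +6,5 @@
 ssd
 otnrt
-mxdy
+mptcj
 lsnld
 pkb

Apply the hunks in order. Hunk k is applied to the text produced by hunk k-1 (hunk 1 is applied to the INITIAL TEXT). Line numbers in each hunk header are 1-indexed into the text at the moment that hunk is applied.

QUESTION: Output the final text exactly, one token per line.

Hunk 1: at line 11 remove [jva,plvfq] add [xfu,zpbf,ocfc] -> 15 lines: hxnz ogwdj lio fksxf qwor ssd otnrt xss vmkkv rbfp qzw xfu zpbf ocfc nri
Hunk 2: at line 6 remove [xss] add [mxdy,lsnld,pkb] -> 17 lines: hxnz ogwdj lio fksxf qwor ssd otnrt mxdy lsnld pkb vmkkv rbfp qzw xfu zpbf ocfc nri
Hunk 3: at line 9 remove [vmkkv,rbfp,qzw] add [nwbvy,bexvw,ojcx] -> 17 lines: hxnz ogwdj lio fksxf qwor ssd otnrt mxdy lsnld pkb nwbvy bexvw ojcx xfu zpbf ocfc nri
Hunk 4: at line 6 remove [mxdy] add [mptcj] -> 17 lines: hxnz ogwdj lio fksxf qwor ssd otnrt mptcj lsnld pkb nwbvy bexvw ojcx xfu zpbf ocfc nri

Answer: hxnz
ogwdj
lio
fksxf
qwor
ssd
otnrt
mptcj
lsnld
pkb
nwbvy
bexvw
ojcx
xfu
zpbf
ocfc
nri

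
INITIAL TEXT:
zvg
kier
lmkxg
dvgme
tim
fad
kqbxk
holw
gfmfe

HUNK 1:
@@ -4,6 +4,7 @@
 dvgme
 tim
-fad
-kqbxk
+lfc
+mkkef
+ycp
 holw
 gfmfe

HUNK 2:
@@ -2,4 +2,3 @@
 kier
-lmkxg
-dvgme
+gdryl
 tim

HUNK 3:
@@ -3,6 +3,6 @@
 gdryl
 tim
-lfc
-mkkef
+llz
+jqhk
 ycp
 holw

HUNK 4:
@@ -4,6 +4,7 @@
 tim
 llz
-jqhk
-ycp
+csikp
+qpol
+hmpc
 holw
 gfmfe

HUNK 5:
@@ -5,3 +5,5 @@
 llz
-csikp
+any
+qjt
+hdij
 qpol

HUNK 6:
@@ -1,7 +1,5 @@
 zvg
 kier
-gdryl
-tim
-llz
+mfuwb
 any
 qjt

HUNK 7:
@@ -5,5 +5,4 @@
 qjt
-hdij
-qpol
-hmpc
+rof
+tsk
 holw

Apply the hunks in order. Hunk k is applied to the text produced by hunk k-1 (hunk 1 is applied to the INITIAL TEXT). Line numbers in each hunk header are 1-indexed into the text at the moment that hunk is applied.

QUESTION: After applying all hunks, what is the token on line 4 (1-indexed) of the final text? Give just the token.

Hunk 1: at line 4 remove [fad,kqbxk] add [lfc,mkkef,ycp] -> 10 lines: zvg kier lmkxg dvgme tim lfc mkkef ycp holw gfmfe
Hunk 2: at line 2 remove [lmkxg,dvgme] add [gdryl] -> 9 lines: zvg kier gdryl tim lfc mkkef ycp holw gfmfe
Hunk 3: at line 3 remove [lfc,mkkef] add [llz,jqhk] -> 9 lines: zvg kier gdryl tim llz jqhk ycp holw gfmfe
Hunk 4: at line 4 remove [jqhk,ycp] add [csikp,qpol,hmpc] -> 10 lines: zvg kier gdryl tim llz csikp qpol hmpc holw gfmfe
Hunk 5: at line 5 remove [csikp] add [any,qjt,hdij] -> 12 lines: zvg kier gdryl tim llz any qjt hdij qpol hmpc holw gfmfe
Hunk 6: at line 1 remove [gdryl,tim,llz] add [mfuwb] -> 10 lines: zvg kier mfuwb any qjt hdij qpol hmpc holw gfmfe
Hunk 7: at line 5 remove [hdij,qpol,hmpc] add [rof,tsk] -> 9 lines: zvg kier mfuwb any qjt rof tsk holw gfmfe
Final line 4: any

Answer: any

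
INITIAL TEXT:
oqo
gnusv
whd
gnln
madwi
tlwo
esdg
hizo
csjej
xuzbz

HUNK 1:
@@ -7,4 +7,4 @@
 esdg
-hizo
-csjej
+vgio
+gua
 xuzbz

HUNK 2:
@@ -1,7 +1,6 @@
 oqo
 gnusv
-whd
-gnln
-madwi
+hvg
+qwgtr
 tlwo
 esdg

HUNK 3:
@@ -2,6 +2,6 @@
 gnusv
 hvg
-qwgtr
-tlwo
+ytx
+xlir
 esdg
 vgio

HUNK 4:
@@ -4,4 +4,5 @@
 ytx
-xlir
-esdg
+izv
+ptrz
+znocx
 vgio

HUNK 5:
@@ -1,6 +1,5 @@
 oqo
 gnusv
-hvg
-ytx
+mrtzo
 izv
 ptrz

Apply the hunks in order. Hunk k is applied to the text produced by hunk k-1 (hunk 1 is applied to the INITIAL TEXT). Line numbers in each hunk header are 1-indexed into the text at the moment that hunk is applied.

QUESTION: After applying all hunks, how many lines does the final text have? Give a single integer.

Hunk 1: at line 7 remove [hizo,csjej] add [vgio,gua] -> 10 lines: oqo gnusv whd gnln madwi tlwo esdg vgio gua xuzbz
Hunk 2: at line 1 remove [whd,gnln,madwi] add [hvg,qwgtr] -> 9 lines: oqo gnusv hvg qwgtr tlwo esdg vgio gua xuzbz
Hunk 3: at line 2 remove [qwgtr,tlwo] add [ytx,xlir] -> 9 lines: oqo gnusv hvg ytx xlir esdg vgio gua xuzbz
Hunk 4: at line 4 remove [xlir,esdg] add [izv,ptrz,znocx] -> 10 lines: oqo gnusv hvg ytx izv ptrz znocx vgio gua xuzbz
Hunk 5: at line 1 remove [hvg,ytx] add [mrtzo] -> 9 lines: oqo gnusv mrtzo izv ptrz znocx vgio gua xuzbz
Final line count: 9

Answer: 9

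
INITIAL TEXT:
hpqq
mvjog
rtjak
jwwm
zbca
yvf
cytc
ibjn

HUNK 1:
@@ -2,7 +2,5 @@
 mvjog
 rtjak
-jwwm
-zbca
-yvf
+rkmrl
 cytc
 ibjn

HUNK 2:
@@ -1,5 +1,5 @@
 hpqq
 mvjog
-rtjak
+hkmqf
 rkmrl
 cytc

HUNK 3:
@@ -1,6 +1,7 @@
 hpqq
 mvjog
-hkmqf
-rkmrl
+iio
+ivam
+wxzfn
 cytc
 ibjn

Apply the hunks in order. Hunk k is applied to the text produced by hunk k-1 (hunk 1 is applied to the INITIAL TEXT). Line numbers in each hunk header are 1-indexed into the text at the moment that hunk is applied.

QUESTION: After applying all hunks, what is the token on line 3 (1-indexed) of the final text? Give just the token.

Answer: iio

Derivation:
Hunk 1: at line 2 remove [jwwm,zbca,yvf] add [rkmrl] -> 6 lines: hpqq mvjog rtjak rkmrl cytc ibjn
Hunk 2: at line 1 remove [rtjak] add [hkmqf] -> 6 lines: hpqq mvjog hkmqf rkmrl cytc ibjn
Hunk 3: at line 1 remove [hkmqf,rkmrl] add [iio,ivam,wxzfn] -> 7 lines: hpqq mvjog iio ivam wxzfn cytc ibjn
Final line 3: iio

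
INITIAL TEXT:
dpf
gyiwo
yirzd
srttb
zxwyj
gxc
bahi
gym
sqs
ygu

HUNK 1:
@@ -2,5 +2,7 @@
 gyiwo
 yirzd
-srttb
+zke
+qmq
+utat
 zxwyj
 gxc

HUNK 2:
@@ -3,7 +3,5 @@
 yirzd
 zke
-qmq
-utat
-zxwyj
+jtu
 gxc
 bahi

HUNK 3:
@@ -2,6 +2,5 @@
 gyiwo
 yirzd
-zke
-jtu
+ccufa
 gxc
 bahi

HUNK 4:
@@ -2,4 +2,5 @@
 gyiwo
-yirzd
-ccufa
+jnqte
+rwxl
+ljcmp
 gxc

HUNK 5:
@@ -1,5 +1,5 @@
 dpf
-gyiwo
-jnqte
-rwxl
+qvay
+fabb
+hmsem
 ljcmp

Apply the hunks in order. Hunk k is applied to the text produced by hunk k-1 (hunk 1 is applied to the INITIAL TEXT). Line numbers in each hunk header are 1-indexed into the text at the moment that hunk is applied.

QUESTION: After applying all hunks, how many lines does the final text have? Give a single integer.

Hunk 1: at line 2 remove [srttb] add [zke,qmq,utat] -> 12 lines: dpf gyiwo yirzd zke qmq utat zxwyj gxc bahi gym sqs ygu
Hunk 2: at line 3 remove [qmq,utat,zxwyj] add [jtu] -> 10 lines: dpf gyiwo yirzd zke jtu gxc bahi gym sqs ygu
Hunk 3: at line 2 remove [zke,jtu] add [ccufa] -> 9 lines: dpf gyiwo yirzd ccufa gxc bahi gym sqs ygu
Hunk 4: at line 2 remove [yirzd,ccufa] add [jnqte,rwxl,ljcmp] -> 10 lines: dpf gyiwo jnqte rwxl ljcmp gxc bahi gym sqs ygu
Hunk 5: at line 1 remove [gyiwo,jnqte,rwxl] add [qvay,fabb,hmsem] -> 10 lines: dpf qvay fabb hmsem ljcmp gxc bahi gym sqs ygu
Final line count: 10

Answer: 10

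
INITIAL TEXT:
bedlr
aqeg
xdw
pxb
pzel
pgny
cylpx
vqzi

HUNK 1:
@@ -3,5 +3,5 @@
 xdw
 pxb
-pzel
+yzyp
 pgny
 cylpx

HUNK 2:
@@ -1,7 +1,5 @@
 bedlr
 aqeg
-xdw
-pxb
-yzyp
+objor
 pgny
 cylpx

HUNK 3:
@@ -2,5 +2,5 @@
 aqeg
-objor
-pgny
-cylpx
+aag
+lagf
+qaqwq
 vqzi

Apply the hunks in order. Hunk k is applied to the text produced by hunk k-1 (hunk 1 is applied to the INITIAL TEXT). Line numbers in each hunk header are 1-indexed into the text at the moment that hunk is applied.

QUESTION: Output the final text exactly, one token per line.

Answer: bedlr
aqeg
aag
lagf
qaqwq
vqzi

Derivation:
Hunk 1: at line 3 remove [pzel] add [yzyp] -> 8 lines: bedlr aqeg xdw pxb yzyp pgny cylpx vqzi
Hunk 2: at line 1 remove [xdw,pxb,yzyp] add [objor] -> 6 lines: bedlr aqeg objor pgny cylpx vqzi
Hunk 3: at line 2 remove [objor,pgny,cylpx] add [aag,lagf,qaqwq] -> 6 lines: bedlr aqeg aag lagf qaqwq vqzi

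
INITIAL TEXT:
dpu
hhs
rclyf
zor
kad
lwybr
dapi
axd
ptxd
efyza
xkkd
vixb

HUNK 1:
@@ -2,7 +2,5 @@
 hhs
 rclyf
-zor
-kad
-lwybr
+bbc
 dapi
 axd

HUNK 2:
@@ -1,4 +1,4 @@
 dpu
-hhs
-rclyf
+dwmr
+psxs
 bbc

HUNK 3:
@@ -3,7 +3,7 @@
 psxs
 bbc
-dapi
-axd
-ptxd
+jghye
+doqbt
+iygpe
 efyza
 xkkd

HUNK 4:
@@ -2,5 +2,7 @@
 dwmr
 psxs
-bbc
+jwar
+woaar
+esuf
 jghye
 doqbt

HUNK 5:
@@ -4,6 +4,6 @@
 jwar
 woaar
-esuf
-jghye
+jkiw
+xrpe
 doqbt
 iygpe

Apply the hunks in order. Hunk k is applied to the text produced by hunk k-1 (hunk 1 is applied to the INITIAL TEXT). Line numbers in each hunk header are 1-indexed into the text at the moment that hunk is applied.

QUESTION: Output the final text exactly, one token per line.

Hunk 1: at line 2 remove [zor,kad,lwybr] add [bbc] -> 10 lines: dpu hhs rclyf bbc dapi axd ptxd efyza xkkd vixb
Hunk 2: at line 1 remove [hhs,rclyf] add [dwmr,psxs] -> 10 lines: dpu dwmr psxs bbc dapi axd ptxd efyza xkkd vixb
Hunk 3: at line 3 remove [dapi,axd,ptxd] add [jghye,doqbt,iygpe] -> 10 lines: dpu dwmr psxs bbc jghye doqbt iygpe efyza xkkd vixb
Hunk 4: at line 2 remove [bbc] add [jwar,woaar,esuf] -> 12 lines: dpu dwmr psxs jwar woaar esuf jghye doqbt iygpe efyza xkkd vixb
Hunk 5: at line 4 remove [esuf,jghye] add [jkiw,xrpe] -> 12 lines: dpu dwmr psxs jwar woaar jkiw xrpe doqbt iygpe efyza xkkd vixb

Answer: dpu
dwmr
psxs
jwar
woaar
jkiw
xrpe
doqbt
iygpe
efyza
xkkd
vixb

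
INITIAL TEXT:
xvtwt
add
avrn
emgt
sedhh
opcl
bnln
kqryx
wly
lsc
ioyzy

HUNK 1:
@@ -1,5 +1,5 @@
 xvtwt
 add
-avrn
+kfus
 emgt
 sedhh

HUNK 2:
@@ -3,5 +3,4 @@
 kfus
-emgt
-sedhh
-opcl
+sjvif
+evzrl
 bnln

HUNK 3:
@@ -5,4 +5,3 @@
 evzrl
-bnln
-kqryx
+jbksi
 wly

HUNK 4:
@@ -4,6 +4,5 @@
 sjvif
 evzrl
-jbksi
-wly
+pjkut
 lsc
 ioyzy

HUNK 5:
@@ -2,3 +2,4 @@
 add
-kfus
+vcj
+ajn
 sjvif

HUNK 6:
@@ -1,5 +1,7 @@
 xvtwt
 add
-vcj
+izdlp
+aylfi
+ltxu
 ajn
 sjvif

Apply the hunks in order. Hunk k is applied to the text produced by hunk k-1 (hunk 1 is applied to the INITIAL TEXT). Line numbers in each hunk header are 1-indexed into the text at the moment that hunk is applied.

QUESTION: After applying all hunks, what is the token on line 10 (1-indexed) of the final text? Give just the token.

Answer: lsc

Derivation:
Hunk 1: at line 1 remove [avrn] add [kfus] -> 11 lines: xvtwt add kfus emgt sedhh opcl bnln kqryx wly lsc ioyzy
Hunk 2: at line 3 remove [emgt,sedhh,opcl] add [sjvif,evzrl] -> 10 lines: xvtwt add kfus sjvif evzrl bnln kqryx wly lsc ioyzy
Hunk 3: at line 5 remove [bnln,kqryx] add [jbksi] -> 9 lines: xvtwt add kfus sjvif evzrl jbksi wly lsc ioyzy
Hunk 4: at line 4 remove [jbksi,wly] add [pjkut] -> 8 lines: xvtwt add kfus sjvif evzrl pjkut lsc ioyzy
Hunk 5: at line 2 remove [kfus] add [vcj,ajn] -> 9 lines: xvtwt add vcj ajn sjvif evzrl pjkut lsc ioyzy
Hunk 6: at line 1 remove [vcj] add [izdlp,aylfi,ltxu] -> 11 lines: xvtwt add izdlp aylfi ltxu ajn sjvif evzrl pjkut lsc ioyzy
Final line 10: lsc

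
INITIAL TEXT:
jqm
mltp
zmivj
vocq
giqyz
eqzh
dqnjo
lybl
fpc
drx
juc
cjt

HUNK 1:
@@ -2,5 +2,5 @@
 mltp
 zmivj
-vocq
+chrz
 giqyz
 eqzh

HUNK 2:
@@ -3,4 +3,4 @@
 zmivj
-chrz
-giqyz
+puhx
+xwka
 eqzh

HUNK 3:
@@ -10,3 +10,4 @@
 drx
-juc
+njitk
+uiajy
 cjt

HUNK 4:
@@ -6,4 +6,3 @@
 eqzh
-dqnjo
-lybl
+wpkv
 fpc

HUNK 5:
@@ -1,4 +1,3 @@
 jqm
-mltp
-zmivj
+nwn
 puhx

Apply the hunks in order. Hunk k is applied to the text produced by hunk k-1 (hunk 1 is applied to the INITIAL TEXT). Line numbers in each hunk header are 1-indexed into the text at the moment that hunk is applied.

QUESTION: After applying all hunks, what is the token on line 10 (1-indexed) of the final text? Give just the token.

Answer: uiajy

Derivation:
Hunk 1: at line 2 remove [vocq] add [chrz] -> 12 lines: jqm mltp zmivj chrz giqyz eqzh dqnjo lybl fpc drx juc cjt
Hunk 2: at line 3 remove [chrz,giqyz] add [puhx,xwka] -> 12 lines: jqm mltp zmivj puhx xwka eqzh dqnjo lybl fpc drx juc cjt
Hunk 3: at line 10 remove [juc] add [njitk,uiajy] -> 13 lines: jqm mltp zmivj puhx xwka eqzh dqnjo lybl fpc drx njitk uiajy cjt
Hunk 4: at line 6 remove [dqnjo,lybl] add [wpkv] -> 12 lines: jqm mltp zmivj puhx xwka eqzh wpkv fpc drx njitk uiajy cjt
Hunk 5: at line 1 remove [mltp,zmivj] add [nwn] -> 11 lines: jqm nwn puhx xwka eqzh wpkv fpc drx njitk uiajy cjt
Final line 10: uiajy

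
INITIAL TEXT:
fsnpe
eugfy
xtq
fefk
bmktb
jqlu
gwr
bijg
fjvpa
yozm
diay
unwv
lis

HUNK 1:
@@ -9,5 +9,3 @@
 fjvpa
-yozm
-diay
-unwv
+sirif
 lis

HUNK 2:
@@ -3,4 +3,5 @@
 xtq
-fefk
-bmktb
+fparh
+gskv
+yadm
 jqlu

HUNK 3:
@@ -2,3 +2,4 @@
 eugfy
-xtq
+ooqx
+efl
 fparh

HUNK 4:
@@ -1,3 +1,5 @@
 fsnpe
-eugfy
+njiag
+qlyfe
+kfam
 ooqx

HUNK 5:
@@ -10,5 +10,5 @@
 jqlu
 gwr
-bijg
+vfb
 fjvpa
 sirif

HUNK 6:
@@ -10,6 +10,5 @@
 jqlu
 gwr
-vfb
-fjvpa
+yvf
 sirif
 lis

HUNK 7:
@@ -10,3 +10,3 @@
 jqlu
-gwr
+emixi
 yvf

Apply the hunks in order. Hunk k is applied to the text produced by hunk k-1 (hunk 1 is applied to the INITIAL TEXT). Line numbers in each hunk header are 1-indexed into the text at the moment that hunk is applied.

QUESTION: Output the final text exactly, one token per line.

Hunk 1: at line 9 remove [yozm,diay,unwv] add [sirif] -> 11 lines: fsnpe eugfy xtq fefk bmktb jqlu gwr bijg fjvpa sirif lis
Hunk 2: at line 3 remove [fefk,bmktb] add [fparh,gskv,yadm] -> 12 lines: fsnpe eugfy xtq fparh gskv yadm jqlu gwr bijg fjvpa sirif lis
Hunk 3: at line 2 remove [xtq] add [ooqx,efl] -> 13 lines: fsnpe eugfy ooqx efl fparh gskv yadm jqlu gwr bijg fjvpa sirif lis
Hunk 4: at line 1 remove [eugfy] add [njiag,qlyfe,kfam] -> 15 lines: fsnpe njiag qlyfe kfam ooqx efl fparh gskv yadm jqlu gwr bijg fjvpa sirif lis
Hunk 5: at line 10 remove [bijg] add [vfb] -> 15 lines: fsnpe njiag qlyfe kfam ooqx efl fparh gskv yadm jqlu gwr vfb fjvpa sirif lis
Hunk 6: at line 10 remove [vfb,fjvpa] add [yvf] -> 14 lines: fsnpe njiag qlyfe kfam ooqx efl fparh gskv yadm jqlu gwr yvf sirif lis
Hunk 7: at line 10 remove [gwr] add [emixi] -> 14 lines: fsnpe njiag qlyfe kfam ooqx efl fparh gskv yadm jqlu emixi yvf sirif lis

Answer: fsnpe
njiag
qlyfe
kfam
ooqx
efl
fparh
gskv
yadm
jqlu
emixi
yvf
sirif
lis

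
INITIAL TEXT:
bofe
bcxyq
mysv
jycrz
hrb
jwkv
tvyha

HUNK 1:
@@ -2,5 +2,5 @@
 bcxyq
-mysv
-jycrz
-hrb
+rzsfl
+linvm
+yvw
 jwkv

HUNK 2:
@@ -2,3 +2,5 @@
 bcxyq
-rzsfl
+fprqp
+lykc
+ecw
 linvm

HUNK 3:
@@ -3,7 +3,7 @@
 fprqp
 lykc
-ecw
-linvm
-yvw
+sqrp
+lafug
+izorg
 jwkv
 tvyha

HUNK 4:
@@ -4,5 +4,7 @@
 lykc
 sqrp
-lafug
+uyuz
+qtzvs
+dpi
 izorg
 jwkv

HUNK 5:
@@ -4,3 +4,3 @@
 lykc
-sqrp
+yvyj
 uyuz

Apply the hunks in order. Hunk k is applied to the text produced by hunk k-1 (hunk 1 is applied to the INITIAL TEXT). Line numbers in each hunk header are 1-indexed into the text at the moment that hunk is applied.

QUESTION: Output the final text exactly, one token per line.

Hunk 1: at line 2 remove [mysv,jycrz,hrb] add [rzsfl,linvm,yvw] -> 7 lines: bofe bcxyq rzsfl linvm yvw jwkv tvyha
Hunk 2: at line 2 remove [rzsfl] add [fprqp,lykc,ecw] -> 9 lines: bofe bcxyq fprqp lykc ecw linvm yvw jwkv tvyha
Hunk 3: at line 3 remove [ecw,linvm,yvw] add [sqrp,lafug,izorg] -> 9 lines: bofe bcxyq fprqp lykc sqrp lafug izorg jwkv tvyha
Hunk 4: at line 4 remove [lafug] add [uyuz,qtzvs,dpi] -> 11 lines: bofe bcxyq fprqp lykc sqrp uyuz qtzvs dpi izorg jwkv tvyha
Hunk 5: at line 4 remove [sqrp] add [yvyj] -> 11 lines: bofe bcxyq fprqp lykc yvyj uyuz qtzvs dpi izorg jwkv tvyha

Answer: bofe
bcxyq
fprqp
lykc
yvyj
uyuz
qtzvs
dpi
izorg
jwkv
tvyha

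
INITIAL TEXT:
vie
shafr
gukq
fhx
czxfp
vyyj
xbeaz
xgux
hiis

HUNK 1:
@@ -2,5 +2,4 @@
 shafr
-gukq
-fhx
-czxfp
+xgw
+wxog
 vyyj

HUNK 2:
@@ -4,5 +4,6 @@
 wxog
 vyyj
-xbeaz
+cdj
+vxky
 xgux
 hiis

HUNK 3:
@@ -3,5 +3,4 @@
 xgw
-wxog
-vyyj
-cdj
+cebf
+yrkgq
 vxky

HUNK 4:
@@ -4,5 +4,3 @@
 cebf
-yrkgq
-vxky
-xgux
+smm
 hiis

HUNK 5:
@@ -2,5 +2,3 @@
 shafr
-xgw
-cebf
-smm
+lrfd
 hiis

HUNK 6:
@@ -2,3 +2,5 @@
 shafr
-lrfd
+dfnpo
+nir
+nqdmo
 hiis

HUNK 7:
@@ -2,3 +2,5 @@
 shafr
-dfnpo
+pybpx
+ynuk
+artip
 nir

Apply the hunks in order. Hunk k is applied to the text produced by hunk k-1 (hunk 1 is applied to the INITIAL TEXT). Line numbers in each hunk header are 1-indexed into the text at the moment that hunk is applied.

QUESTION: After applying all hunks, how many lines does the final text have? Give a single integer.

Answer: 8

Derivation:
Hunk 1: at line 2 remove [gukq,fhx,czxfp] add [xgw,wxog] -> 8 lines: vie shafr xgw wxog vyyj xbeaz xgux hiis
Hunk 2: at line 4 remove [xbeaz] add [cdj,vxky] -> 9 lines: vie shafr xgw wxog vyyj cdj vxky xgux hiis
Hunk 3: at line 3 remove [wxog,vyyj,cdj] add [cebf,yrkgq] -> 8 lines: vie shafr xgw cebf yrkgq vxky xgux hiis
Hunk 4: at line 4 remove [yrkgq,vxky,xgux] add [smm] -> 6 lines: vie shafr xgw cebf smm hiis
Hunk 5: at line 2 remove [xgw,cebf,smm] add [lrfd] -> 4 lines: vie shafr lrfd hiis
Hunk 6: at line 2 remove [lrfd] add [dfnpo,nir,nqdmo] -> 6 lines: vie shafr dfnpo nir nqdmo hiis
Hunk 7: at line 2 remove [dfnpo] add [pybpx,ynuk,artip] -> 8 lines: vie shafr pybpx ynuk artip nir nqdmo hiis
Final line count: 8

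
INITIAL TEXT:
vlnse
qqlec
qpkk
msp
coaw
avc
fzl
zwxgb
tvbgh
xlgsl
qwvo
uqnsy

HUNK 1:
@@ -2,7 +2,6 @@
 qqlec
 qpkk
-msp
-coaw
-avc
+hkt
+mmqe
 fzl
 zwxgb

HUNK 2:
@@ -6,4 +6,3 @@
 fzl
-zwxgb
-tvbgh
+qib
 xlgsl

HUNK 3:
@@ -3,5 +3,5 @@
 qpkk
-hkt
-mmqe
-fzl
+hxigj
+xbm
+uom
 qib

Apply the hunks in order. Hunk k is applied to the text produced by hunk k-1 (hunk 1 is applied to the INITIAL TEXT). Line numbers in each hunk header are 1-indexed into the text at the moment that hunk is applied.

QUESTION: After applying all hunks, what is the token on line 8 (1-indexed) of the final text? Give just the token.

Answer: xlgsl

Derivation:
Hunk 1: at line 2 remove [msp,coaw,avc] add [hkt,mmqe] -> 11 lines: vlnse qqlec qpkk hkt mmqe fzl zwxgb tvbgh xlgsl qwvo uqnsy
Hunk 2: at line 6 remove [zwxgb,tvbgh] add [qib] -> 10 lines: vlnse qqlec qpkk hkt mmqe fzl qib xlgsl qwvo uqnsy
Hunk 3: at line 3 remove [hkt,mmqe,fzl] add [hxigj,xbm,uom] -> 10 lines: vlnse qqlec qpkk hxigj xbm uom qib xlgsl qwvo uqnsy
Final line 8: xlgsl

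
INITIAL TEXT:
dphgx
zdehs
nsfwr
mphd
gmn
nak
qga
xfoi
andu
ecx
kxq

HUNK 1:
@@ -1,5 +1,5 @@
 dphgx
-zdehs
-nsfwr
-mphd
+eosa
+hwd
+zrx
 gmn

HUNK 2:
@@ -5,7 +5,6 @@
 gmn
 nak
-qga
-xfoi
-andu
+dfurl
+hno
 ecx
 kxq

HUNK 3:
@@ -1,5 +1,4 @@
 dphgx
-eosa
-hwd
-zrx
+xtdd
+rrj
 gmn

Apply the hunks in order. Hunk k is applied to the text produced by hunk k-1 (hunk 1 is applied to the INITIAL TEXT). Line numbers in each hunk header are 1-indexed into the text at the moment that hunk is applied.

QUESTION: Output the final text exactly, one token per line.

Hunk 1: at line 1 remove [zdehs,nsfwr,mphd] add [eosa,hwd,zrx] -> 11 lines: dphgx eosa hwd zrx gmn nak qga xfoi andu ecx kxq
Hunk 2: at line 5 remove [qga,xfoi,andu] add [dfurl,hno] -> 10 lines: dphgx eosa hwd zrx gmn nak dfurl hno ecx kxq
Hunk 3: at line 1 remove [eosa,hwd,zrx] add [xtdd,rrj] -> 9 lines: dphgx xtdd rrj gmn nak dfurl hno ecx kxq

Answer: dphgx
xtdd
rrj
gmn
nak
dfurl
hno
ecx
kxq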